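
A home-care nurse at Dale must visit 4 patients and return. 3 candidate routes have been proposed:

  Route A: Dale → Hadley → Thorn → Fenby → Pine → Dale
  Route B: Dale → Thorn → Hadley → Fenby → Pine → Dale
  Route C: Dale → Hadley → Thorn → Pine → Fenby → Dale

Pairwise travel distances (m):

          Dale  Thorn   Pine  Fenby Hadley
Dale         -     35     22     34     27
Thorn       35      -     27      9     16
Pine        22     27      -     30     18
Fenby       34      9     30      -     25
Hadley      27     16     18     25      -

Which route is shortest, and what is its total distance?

104 m — Route A is the shortest.

Route A: 27 + 16 + 9 + 30 + 22 = 104
Route B: 35 + 16 + 25 + 30 + 22 = 128
Route C: 27 + 16 + 27 + 30 + 34 = 134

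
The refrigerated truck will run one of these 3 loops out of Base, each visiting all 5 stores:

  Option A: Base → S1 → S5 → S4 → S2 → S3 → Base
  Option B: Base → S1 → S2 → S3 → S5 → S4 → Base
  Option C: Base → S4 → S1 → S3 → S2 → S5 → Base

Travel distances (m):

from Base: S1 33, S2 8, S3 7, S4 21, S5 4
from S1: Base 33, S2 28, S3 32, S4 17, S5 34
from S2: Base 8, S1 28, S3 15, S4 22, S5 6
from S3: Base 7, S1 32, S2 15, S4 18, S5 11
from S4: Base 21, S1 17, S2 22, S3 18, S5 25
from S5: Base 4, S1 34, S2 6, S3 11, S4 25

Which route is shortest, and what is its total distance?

Option A: 33 + 34 + 25 + 22 + 15 + 7 = 136
Option B: 33 + 28 + 15 + 11 + 25 + 21 = 133
Option C: 21 + 17 + 32 + 15 + 6 + 4 = 95

95 m — Option C is the shortest.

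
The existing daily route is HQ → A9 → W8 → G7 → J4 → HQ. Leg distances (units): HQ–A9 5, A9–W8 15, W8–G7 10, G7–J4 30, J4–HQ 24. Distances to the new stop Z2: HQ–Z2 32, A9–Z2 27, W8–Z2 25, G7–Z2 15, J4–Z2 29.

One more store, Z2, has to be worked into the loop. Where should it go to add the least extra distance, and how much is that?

Minimum extra distance: 14, inserting Z2 between G7 and J4.

Insertion cost between consecutive stops i–j is d(i,Z2) + d(Z2,j) − d(i,j):
  between HQ and A9: 32 + 27 − 5 = 54
  between A9 and W8: 27 + 25 − 15 = 37
  between W8 and G7: 25 + 15 − 10 = 30
  between G7 and J4: 15 + 29 − 30 = 14
  between J4 and HQ: 29 + 32 − 24 = 37
Cheapest insertion is between G7 and J4, adding 14.
New total = 84 + 14 = 98.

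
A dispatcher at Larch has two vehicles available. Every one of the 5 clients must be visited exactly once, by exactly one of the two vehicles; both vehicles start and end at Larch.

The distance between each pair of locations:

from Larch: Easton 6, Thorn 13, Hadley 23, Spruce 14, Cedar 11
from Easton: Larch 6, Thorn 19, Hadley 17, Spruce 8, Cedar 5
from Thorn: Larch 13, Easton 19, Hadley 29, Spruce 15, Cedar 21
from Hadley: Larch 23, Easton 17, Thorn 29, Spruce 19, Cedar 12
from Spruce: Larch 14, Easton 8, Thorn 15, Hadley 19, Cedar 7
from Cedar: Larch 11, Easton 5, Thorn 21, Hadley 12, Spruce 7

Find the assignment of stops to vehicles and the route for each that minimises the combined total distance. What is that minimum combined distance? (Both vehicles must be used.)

82 — the smallest possible combined total.

There are 2^4 − 1 = 15 ways to divide the 5 stops into two non-empty groups. For each, the best each vehicle can do is its own shortest tour through its group:
  {Easton} + {Thorn, Hadley, Spruce, Cedar}: 12 + 70 = 82
  {Thorn} + {Easton, Hadley, Spruce, Cedar}: 26 + 56 = 82
  {Easton, Thorn} + {Hadley, Spruce, Cedar}: 38 + 56 = 94
  {Hadley} + {Easton, Thorn, Spruce, Cedar}: 46 + 46 = 92
  {Easton, Hadley} + {Thorn, Spruce, Cedar}: 46 + 46 = 92
  {Thorn, Hadley} + {Easton, Spruce, Cedar}: 65 + 32 = 97
  … (15 splits in total)
Best: vehicle 1 Larch → Easton → Larch = 12; vehicle 2 Larch → Thorn → Spruce → Hadley → Cedar → Larch = 70; combined 82.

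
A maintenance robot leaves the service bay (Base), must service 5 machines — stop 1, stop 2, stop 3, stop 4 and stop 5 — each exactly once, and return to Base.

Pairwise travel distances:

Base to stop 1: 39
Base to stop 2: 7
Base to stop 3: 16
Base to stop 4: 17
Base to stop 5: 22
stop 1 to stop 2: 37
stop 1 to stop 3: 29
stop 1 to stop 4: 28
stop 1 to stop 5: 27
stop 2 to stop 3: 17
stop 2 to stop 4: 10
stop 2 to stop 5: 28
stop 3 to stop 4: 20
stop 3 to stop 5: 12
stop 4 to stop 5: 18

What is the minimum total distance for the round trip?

Shortest round trip = 100.

There are 60 distinct closed tours to check (reversals are equivalent).
Base-stop 1-stop 2-stop 3-stop 4-stop 5-Base: 39+37+17+20+18+22 = 153
Base-stop 1-stop 2-stop 3-stop 5-stop 4-Base: 39+37+17+12+18+17 = 140
Base-stop 1-stop 2-stop 4-stop 3-stop 5-Base: 39+37+10+20+12+22 = 140
Base-stop 1-stop 2-stop 4-stop 5-stop 3-Base: 39+37+10+18+12+16 = 132
Base-stop 1-stop 2-stop 5-stop 3-stop 4-Base: 39+37+28+12+20+17 = 153
Base-stop 1-stop 2-stop 5-stop 4-stop 3-Base: 39+37+28+18+20+16 = 158
Base-stop 1-stop 3-stop 2-stop 4-stop 5-Base: 39+29+17+10+18+22 = 135
Base-stop 1-stop 3-stop 2-stop 5-stop 4-Base: 39+29+17+28+18+17 = 148
Base-stop 1-stop 3-stop 4-stop 2-stop 5-Base: 39+29+20+10+28+22 = 148
Base-stop 1-stop 3-stop 4-stop 5-stop 2-Base: 39+29+20+18+28+7 = 141
Base-stop 1-stop 3-stop 5-stop 2-stop 4-Base: 39+29+12+28+10+17 = 135
Base-stop 1-stop 3-stop 5-stop 4-stop 2-Base: 39+29+12+18+10+7 = 115
Base-stop 1-stop 4-stop 2-stop 3-stop 5-Base: 39+28+10+17+12+22 = 128
Base-stop 1-stop 4-stop 2-stop 5-stop 3-Base: 39+28+10+28+12+16 = 133
… (46 more)
Base-stop 2-stop 4-stop 1-stop 5-stop 3-Base: 7+10+28+27+12+16 = 100  ← best
The minimum is 100.
One optimal route: Base → stop 2 → stop 4 → stop 1 → stop 5 → stop 3 → Base (or its reverse).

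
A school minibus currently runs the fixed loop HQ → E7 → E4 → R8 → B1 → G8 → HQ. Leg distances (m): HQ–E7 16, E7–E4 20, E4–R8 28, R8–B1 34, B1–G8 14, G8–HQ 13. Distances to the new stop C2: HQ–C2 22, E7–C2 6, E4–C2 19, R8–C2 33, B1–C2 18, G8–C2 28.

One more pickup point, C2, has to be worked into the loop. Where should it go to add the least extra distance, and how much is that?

Adding 5 m by placing C2 on the E7–E4 leg.

Insertion cost between consecutive stops i–j is d(i,C2) + d(C2,j) − d(i,j):
  between HQ and E7: 22 + 6 − 16 = 12
  between E7 and E4: 6 + 19 − 20 = 5
  between E4 and R8: 19 + 33 − 28 = 24
  between R8 and B1: 33 + 18 − 34 = 17
  between B1 and G8: 18 + 28 − 14 = 32
  between G8 and HQ: 28 + 22 − 13 = 37
Cheapest insertion is between E7 and E4, adding 5.
New total = 125 + 5 = 130.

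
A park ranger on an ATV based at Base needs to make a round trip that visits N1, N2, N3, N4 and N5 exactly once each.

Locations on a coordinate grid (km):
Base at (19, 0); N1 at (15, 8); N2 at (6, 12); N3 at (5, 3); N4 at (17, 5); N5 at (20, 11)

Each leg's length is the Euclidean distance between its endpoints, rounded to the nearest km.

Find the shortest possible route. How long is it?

There are 60 distinct closed tours to check (reversals are equivalent).
Base - N1 - N2 - N3 - N4 - N5 - Base: 9+10+9+12+7+11 = 58
Base - N1 - N2 - N3 - N5 - N4 - Base: 9+10+9+17+7+5 = 57
Base - N1 - N2 - N4 - N3 - N5 - Base: 9+10+13+12+17+11 = 72
Base - N1 - N2 - N4 - N5 - N3 - Base: 9+10+13+7+17+14 = 70
Base - N1 - N2 - N5 - N3 - N4 - Base: 9+10+14+17+12+5 = 67
Base - N1 - N2 - N5 - N4 - N3 - Base: 9+10+14+7+12+14 = 66
Base - N1 - N3 - N2 - N4 - N5 - Base: 9+11+9+13+7+11 = 60
Base - N1 - N3 - N2 - N5 - N4 - Base: 9+11+9+14+7+5 = 55
Base - N1 - N3 - N4 - N2 - N5 - Base: 9+11+12+13+14+11 = 70
Base - N1 - N3 - N4 - N5 - N2 - Base: 9+11+12+7+14+18 = 71
Base - N1 - N3 - N5 - N2 - N4 - Base: 9+11+17+14+13+5 = 69
Base - N1 - N3 - N5 - N4 - N2 - Base: 9+11+17+7+13+18 = 75
Base - N1 - N4 - N2 - N3 - N5 - Base: 9+4+13+9+17+11 = 63
Base - N1 - N4 - N2 - N5 - N3 - Base: 9+4+13+14+17+14 = 71
… (46 more)
Base - N3 - N2 - N1 - N5 - N4 - Base: 14+9+10+6+7+5 = 51  ← best
The minimum is 51.
One optimal route: Base → N3 → N2 → N1 → N5 → N4 → Base (or its reverse).

Minimum total distance: 51 km.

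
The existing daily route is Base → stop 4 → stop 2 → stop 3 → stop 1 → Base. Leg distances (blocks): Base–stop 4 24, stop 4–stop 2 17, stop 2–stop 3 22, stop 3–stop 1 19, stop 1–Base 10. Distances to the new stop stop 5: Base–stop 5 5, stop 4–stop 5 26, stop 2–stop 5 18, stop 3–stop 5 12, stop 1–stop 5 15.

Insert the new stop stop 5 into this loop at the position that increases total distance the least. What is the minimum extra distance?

Insertion cost between consecutive stops i–j is d(i,stop 5) + d(stop 5,j) − d(i,j):
  between Base and stop 4: 5 + 26 − 24 = 7
  between stop 4 and stop 2: 26 + 18 − 17 = 27
  between stop 2 and stop 3: 18 + 12 − 22 = 8
  between stop 3 and stop 1: 12 + 15 − 19 = 8
  between stop 1 and Base: 15 + 5 − 10 = 10
Cheapest insertion is between Base and stop 4, adding 7.
New total = 92 + 7 = 99.

+7 blocks — insert stop 5 between Base and stop 4.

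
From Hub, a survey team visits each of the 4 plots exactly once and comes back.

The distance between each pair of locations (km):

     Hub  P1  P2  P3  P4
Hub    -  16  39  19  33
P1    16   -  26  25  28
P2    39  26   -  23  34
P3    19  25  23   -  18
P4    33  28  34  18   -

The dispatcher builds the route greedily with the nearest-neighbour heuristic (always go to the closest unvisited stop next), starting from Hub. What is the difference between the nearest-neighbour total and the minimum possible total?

19 km longer than the optimal tour.

Hub: P1=16, P3=19, P4=33, P2=39 ⇒ P1
P1: P3=25, P2=26, P4=28 ⇒ P3
P3: P4=18, P2=23 ⇒ P4
P4: P2=34 ⇒ P2
NN route Hub → P1 → P3 → P4 → P2 → Hub costs 132.
Optimal: Hub → P1 → P2 → P4 → P3 → Hub costs 113 (by enumerating all 12 distinct tours).
Excess = 132 − 113 = 19.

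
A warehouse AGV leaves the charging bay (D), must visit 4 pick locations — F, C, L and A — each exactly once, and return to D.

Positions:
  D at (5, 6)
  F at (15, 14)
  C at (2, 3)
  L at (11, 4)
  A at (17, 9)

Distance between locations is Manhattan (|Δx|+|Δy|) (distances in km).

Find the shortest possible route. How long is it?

Minimum total distance: 52 km.

There are 12 distinct closed tours to check (reversals are equivalent).
D-F-C-L-A-D: 18+24+10+11+15 = 78
D-F-C-A-L-D: 18+24+21+11+8 = 82
D-F-L-C-A-D: 18+14+10+21+15 = 78
D-F-L-A-C-D: 18+14+11+21+6 = 70
D-F-A-C-L-D: 18+7+21+10+8 = 64
D-F-A-L-C-D: 18+7+11+10+6 = 52
D-C-F-L-A-D: 6+24+14+11+15 = 70
D-C-F-A-L-D: 6+24+7+11+8 = 56
D-C-L-F-A-D: 6+10+14+7+15 = 52
D-C-A-F-L-D: 6+21+7+14+8 = 56
D-L-F-C-A-D: 8+14+24+21+15 = 82
D-L-C-F-A-D: 8+10+24+7+15 = 64
The minimum is 52.
One optimal route: D → F → A → L → C → D (or its reverse).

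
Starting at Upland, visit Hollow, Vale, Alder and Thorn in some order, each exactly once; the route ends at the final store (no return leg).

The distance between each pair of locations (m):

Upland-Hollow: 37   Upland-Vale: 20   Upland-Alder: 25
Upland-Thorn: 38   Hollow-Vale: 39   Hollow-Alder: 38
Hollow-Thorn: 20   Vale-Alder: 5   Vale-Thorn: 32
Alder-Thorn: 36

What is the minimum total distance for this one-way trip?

There are 4! = 24 possible orderings.
Upland→Hollow→Vale→Alder→Thorn: 37+39+5+36 = 117
Upland→Hollow→Vale→Thorn→Alder: 37+39+32+36 = 144
Upland→Hollow→Alder→Vale→Thorn: 37+38+5+32 = 112
Upland→Hollow→Alder→Thorn→Vale: 37+38+36+32 = 143
Upland→Hollow→Thorn→Vale→Alder: 37+20+32+5 = 94
Upland→Hollow→Thorn→Alder→Vale: 37+20+36+5 = 98
Upland→Vale→Hollow→Alder→Thorn: 20+39+38+36 = 133
Upland→Vale→Hollow→Thorn→Alder: 20+39+20+36 = 115
Upland→Vale→Alder→Hollow→Thorn: 20+5+38+20 = 83
Upland→Vale→Alder→Thorn→Hollow: 20+5+36+20 = 81
Upland→Vale→Thorn→Hollow→Alder: 20+32+20+38 = 110
Upland→Vale→Thorn→Alder→Hollow: 20+32+36+38 = 126
Upland→Alder→Hollow→Vale→Thorn: 25+38+39+32 = 134
Upland→Alder→Hollow→Thorn→Vale: 25+38+20+32 = 115
… (10 more)
The minimum is 81.
One shortest path: Upland → Vale → Alder → Thorn → Hollow.

Shortest open route: 81 m.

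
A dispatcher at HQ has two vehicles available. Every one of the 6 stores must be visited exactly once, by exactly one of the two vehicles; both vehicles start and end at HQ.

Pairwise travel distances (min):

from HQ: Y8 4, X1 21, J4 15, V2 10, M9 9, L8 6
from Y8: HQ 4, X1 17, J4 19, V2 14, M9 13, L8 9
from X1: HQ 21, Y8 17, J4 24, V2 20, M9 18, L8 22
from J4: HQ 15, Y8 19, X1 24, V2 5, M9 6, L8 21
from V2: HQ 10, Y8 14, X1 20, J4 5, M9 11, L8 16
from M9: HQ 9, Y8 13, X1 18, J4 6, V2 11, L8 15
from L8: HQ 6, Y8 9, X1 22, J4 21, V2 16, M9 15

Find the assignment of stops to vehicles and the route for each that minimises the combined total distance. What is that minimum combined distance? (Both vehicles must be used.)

There are 2^5 − 1 = 31 ways to divide the 6 stops into two non-empty groups. For each, the best each vehicle can do is its own shortest tour through its group:
  {Y8} + {X1, J4, V2, M9, L8}: 8 + 67 = 75
  {X1} + {Y8, J4, V2, M9, L8}: 42 + 49 = 91
  {Y8, X1} + {J4, V2, M9, L8}: 42 + 42 = 84
  {J4} + {Y8, X1, V2, M9, L8}: 30 + 71 = 101
  {Y8, J4} + {X1, V2, M9, L8}: 38 + 67 = 105
  {X1, J4} + {Y8, V2, M9, L8}: 60 + 49 = 109
  … (31 splits in total)
  {Y8, X1, J4, V2, M9} + {L8}: 60 + 12 = 72  ← best
Best: vehicle 1 HQ → Y8 → X1 → M9 → J4 → V2 → HQ = 60; vehicle 2 HQ → L8 → HQ = 12; combined 72.

Minimum combined distance: 72 min.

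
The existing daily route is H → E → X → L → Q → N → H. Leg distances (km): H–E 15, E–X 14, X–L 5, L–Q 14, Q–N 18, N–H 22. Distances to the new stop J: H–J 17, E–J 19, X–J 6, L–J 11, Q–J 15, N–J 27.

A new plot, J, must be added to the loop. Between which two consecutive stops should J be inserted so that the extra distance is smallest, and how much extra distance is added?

Insertion cost between consecutive stops i–j is d(i,J) + d(J,j) − d(i,j):
  between H and E: 17 + 19 − 15 = 21
  between E and X: 19 + 6 − 14 = 11
  between X and L: 6 + 11 − 5 = 12
  between L and Q: 11 + 15 − 14 = 12
  between Q and N: 15 + 27 − 18 = 24
  between N and H: 27 + 17 − 22 = 22
Cheapest insertion is between E and X, adding 11.
New total = 88 + 11 = 99.

+11 km — insert J between E and X.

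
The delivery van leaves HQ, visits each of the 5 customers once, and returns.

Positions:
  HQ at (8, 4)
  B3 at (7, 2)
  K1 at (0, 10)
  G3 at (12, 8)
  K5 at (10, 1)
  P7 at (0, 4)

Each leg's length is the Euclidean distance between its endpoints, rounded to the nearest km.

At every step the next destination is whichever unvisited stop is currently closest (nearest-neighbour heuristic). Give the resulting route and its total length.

HQ → [B3:2 / K5:4 / G3:6 / P7:8 / K1:10] → B3 (2)
B3 → [K5:3 / P7:7 / G3:8 / K1:11] → K5 (3)
K5 → [G3:7 / P7:10 / K1:13] → G3 (7)
G3 → [K1:12 / P7:13] → K1 (12)
K1 → [P7:6] → P7 (6)
Return P7→HQ: 8.
Total = 2 + 3 + 7 + 12 + 6 + 8 = 38.

Total distance 38 km via the nearest-neighbour route HQ → B3 → K5 → G3 → K1 → P7 → HQ.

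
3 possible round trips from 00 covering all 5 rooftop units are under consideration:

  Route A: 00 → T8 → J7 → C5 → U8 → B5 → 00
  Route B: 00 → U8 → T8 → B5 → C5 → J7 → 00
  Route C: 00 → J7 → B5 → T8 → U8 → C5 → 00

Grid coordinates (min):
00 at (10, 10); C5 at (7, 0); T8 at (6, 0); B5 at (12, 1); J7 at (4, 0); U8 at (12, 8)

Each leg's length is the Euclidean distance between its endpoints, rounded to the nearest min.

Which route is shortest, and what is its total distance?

39 min — Route B is the shortest.

Route A: 11 + 2 + 3 + 9 + 7 + 9 = 41
Route B: 3 + 10 + 6 + 5 + 3 + 12 = 39
Route C: 12 + 8 + 6 + 10 + 9 + 10 = 55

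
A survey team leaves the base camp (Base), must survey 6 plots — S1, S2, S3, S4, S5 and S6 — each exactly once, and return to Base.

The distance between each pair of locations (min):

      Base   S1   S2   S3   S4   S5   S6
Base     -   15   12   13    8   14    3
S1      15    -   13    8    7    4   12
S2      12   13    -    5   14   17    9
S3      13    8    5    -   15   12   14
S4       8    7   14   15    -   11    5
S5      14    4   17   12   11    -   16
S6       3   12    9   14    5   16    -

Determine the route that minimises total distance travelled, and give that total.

With 6 stops there are 6!/2 = 360 distinct round trips (a route and its reverse cost the same).
Base→S1→S2→S3→S4→S5→S6→Base: 15+13+5+15+11+16+3 = 78
Base→S1→S2→S3→S4→S6→S5→Base: 15+13+5+15+5+16+14 = 83
Base→S1→S2→S3→S5→S4→S6→Base: 15+13+5+12+11+5+3 = 64
Base→S1→S2→S3→S5→S6→S4→Base: 15+13+5+12+16+5+8 = 74
Base→S1→S2→S3→S6→S4→S5→Base: 15+13+5+14+5+11+14 = 77
Base→S1→S2→S3→S6→S5→S4→Base: 15+13+5+14+16+11+8 = 82
Base→S1→S2→S4→S3→S5→S6→Base: 15+13+14+15+12+16+3 = 88
Base→S1→S2→S4→S3→S6→S5→Base: 15+13+14+15+14+16+14 = 101
… (352 more)
Base→S2→S3→S1→S5→S4→S6→Base: 12+5+8+4+11+5+3 = 48  ← best
The minimum is 48.
One optimal route: Base → S2 → S3 → S1 → S5 → S4 → S6 → Base (or its reverse).

48 min — the shortest possible round trip.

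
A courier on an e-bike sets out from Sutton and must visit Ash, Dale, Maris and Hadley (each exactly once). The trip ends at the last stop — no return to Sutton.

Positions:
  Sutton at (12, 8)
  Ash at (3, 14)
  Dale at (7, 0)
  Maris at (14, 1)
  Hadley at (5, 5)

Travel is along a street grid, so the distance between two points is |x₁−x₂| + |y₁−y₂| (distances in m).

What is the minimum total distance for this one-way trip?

Shortest open route: 35 m.

There are 4! = 24 possible orderings.
Sutton - Ash - Dale - Maris - Hadley: 15+18+8+13 = 54
Sutton - Ash - Dale - Hadley - Maris: 15+18+7+13 = 53
Sutton - Ash - Maris - Dale - Hadley: 15+24+8+7 = 54
Sutton - Ash - Maris - Hadley - Dale: 15+24+13+7 = 59
Sutton - Ash - Hadley - Dale - Maris: 15+11+7+8 = 41
Sutton - Ash - Hadley - Maris - Dale: 15+11+13+8 = 47
Sutton - Dale - Ash - Maris - Hadley: 13+18+24+13 = 68
Sutton - Dale - Ash - Hadley - Maris: 13+18+11+13 = 55
Sutton - Dale - Maris - Ash - Hadley: 13+8+24+11 = 56
Sutton - Dale - Maris - Hadley - Ash: 13+8+13+11 = 45
Sutton - Dale - Hadley - Ash - Maris: 13+7+11+24 = 55
Sutton - Dale - Hadley - Maris - Ash: 13+7+13+24 = 57
Sutton - Maris - Ash - Dale - Hadley: 9+24+18+7 = 58
Sutton - Maris - Ash - Hadley - Dale: 9+24+11+7 = 51
… (10 more)
Sutton - Maris - Dale - Hadley - Ash: 9+8+7+11 = 35  ← best
The minimum is 35.
One shortest path: Sutton → Maris → Dale → Hadley → Ash.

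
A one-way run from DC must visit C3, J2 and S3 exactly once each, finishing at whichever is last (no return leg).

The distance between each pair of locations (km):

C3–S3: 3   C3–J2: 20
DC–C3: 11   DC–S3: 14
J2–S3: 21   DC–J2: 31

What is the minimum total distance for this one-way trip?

There are 3! = 6 possible orderings.
DC → C3 → J2 → S3: 11+20+21 = 52
DC → C3 → S3 → J2: 11+3+21 = 35
DC → J2 → C3 → S3: 31+20+3 = 54
DC → J2 → S3 → C3: 31+21+3 = 55
DC → S3 → C3 → J2: 14+3+20 = 37
DC → S3 → J2 → C3: 14+21+20 = 55
The minimum is 35.
One shortest path: DC → C3 → S3 → J2.

Shortest open route: 35 km.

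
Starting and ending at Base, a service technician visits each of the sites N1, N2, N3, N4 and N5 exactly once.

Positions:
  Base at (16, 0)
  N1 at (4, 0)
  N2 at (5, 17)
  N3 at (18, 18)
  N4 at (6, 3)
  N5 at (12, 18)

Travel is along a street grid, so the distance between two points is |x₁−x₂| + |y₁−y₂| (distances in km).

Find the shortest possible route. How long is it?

Shortest round trip = 66 km.

Base → N1 → N2 → N3 → N4 → N5 → Base: 12+18+14+27+21+22 = 114
Base → N1 → N2 → N3 → N5 → N4 → Base: 12+18+14+6+21+13 = 84
Base → N1 → N2 → N4 → N3 → N5 → Base: 12+18+15+27+6+22 = 100
Base → N1 → N2 → N4 → N5 → N3 → Base: 12+18+15+21+6+20 = 92
Base → N1 → N2 → N5 → N3 → N4 → Base: 12+18+8+6+27+13 = 84
Base → N1 → N2 → N5 → N4 → N3 → Base: 12+18+8+21+27+20 = 106
Base → N1 → N3 → N2 → N4 → N5 → Base: 12+32+14+15+21+22 = 116
Base → N1 → N3 → N2 → N5 → N4 → Base: 12+32+14+8+21+13 = 100
Base → N1 → N3 → N4 → N2 → N5 → Base: 12+32+27+15+8+22 = 116
Base → N1 → N3 → N4 → N5 → N2 → Base: 12+32+27+21+8+28 = 128
Base → N1 → N3 → N5 → N2 → N4 → Base: 12+32+6+8+15+13 = 86
Base → N1 → N3 → N5 → N4 → N2 → Base: 12+32+6+21+15+28 = 114
Base → N1 → N4 → N2 → N3 → N5 → Base: 12+5+15+14+6+22 = 74
Base → N1 → N4 → N2 → N5 → N3 → Base: 12+5+15+8+6+20 = 66
… (46 more)
The minimum is 66.
One optimal route: Base → N1 → N4 → N2 → N5 → N3 → Base (or its reverse).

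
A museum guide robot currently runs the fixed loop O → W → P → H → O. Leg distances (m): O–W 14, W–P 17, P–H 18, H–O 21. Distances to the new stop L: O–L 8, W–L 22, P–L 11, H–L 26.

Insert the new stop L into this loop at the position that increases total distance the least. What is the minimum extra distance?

Insertion cost between consecutive stops i–j is d(i,L) + d(L,j) − d(i,j):
  between O and W: 8 + 22 − 14 = 16
  between W and P: 22 + 11 − 17 = 16
  between P and H: 11 + 26 − 18 = 19
  between H and O: 26 + 8 − 21 = 13
Cheapest insertion is between H and O, adding 13.
New total = 70 + 13 = 83.

Minimum extra distance: 13 m, inserting L between H and O.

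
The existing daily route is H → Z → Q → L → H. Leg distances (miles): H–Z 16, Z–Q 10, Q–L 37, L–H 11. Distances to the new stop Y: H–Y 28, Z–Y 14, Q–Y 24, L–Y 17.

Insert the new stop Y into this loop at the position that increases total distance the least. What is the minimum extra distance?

Adding 4 miles by placing Y on the Q–L leg.

Insertion cost between consecutive stops i–j is d(i,Y) + d(Y,j) − d(i,j):
  between H and Z: 28 + 14 − 16 = 26
  between Z and Q: 14 + 24 − 10 = 28
  between Q and L: 24 + 17 − 37 = 4
  between L and H: 17 + 28 − 11 = 34
Cheapest insertion is between Q and L, adding 4.
New total = 74 + 4 = 78.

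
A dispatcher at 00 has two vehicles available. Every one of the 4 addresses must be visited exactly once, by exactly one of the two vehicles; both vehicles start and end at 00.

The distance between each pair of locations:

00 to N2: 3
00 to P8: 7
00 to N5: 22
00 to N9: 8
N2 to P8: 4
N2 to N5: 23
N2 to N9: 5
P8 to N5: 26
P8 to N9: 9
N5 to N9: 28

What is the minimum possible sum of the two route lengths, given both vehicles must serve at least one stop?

Minimum combined distance: 68.

Check every non-empty split of the stops between the two vehicles; for each half take its own optimal tour:
  {N2} + {P8, N5, N9}: 6 + 65 = 71
  {P8} + {N2, N5, N9}: 14 + 58 = 72
  {N2, P8} + {N5, N9}: 14 + 58 = 72
  {N5} + {N2, P8, N9}: 44 + 24 = 68
  {N2, N5} + {P8, N9}: 48 + 24 = 72
  {P8, N5} + {N2, N9}: 55 + 16 = 71
  … (7 splits in total)
Best: vehicle 1 00 → N5 → 00 = 44; vehicle 2 00 → N2 → P8 → N9 → 00 = 24; combined 68.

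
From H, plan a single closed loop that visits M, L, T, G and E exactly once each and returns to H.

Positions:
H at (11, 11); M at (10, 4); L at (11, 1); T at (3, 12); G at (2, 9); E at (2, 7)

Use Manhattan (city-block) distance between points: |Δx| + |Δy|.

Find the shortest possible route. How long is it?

Minimum total distance: 40.

With 5 stops there are 5!/2 = 60 distinct round trips (a route and its reverse cost the same).
H - M - L - T - G - E - H: 8+4+19+4+2+13 = 50
H - M - L - T - E - G - H: 8+4+19+6+2+11 = 50
H - M - L - G - T - E - H: 8+4+17+4+6+13 = 52
H - M - L - G - E - T - H: 8+4+17+2+6+9 = 46
H - M - L - E - T - G - H: 8+4+15+6+4+11 = 48
H - M - L - E - G - T - H: 8+4+15+2+4+9 = 42
H - M - T - L - G - E - H: 8+15+19+17+2+13 = 74
H - M - T - L - E - G - H: 8+15+19+15+2+11 = 70
H - M - T - G - L - E - H: 8+15+4+17+15+13 = 72
H - M - T - G - E - L - H: 8+15+4+2+15+10 = 54
H - M - T - E - L - G - H: 8+15+6+15+17+11 = 72
H - M - T - E - G - L - H: 8+15+6+2+17+10 = 58
H - M - G - L - T - E - H: 8+13+17+19+6+13 = 76
H - M - G - L - E - T - H: 8+13+17+15+6+9 = 68
… (46 more)
H - L - M - E - G - T - H: 10+4+11+2+4+9 = 40  ← best
The minimum is 40.
One optimal route: H → L → M → E → G → T → H (or its reverse).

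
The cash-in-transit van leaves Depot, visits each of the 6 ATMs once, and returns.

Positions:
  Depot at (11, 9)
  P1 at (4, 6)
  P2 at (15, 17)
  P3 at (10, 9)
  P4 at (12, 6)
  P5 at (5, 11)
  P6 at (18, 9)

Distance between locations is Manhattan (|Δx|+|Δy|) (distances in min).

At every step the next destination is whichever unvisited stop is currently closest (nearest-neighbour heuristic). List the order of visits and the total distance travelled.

Nearest-neighbour total = 58 min; route Depot → P3 → P4 → P1 → P5 → P6 → P2 → Depot.

Depot → [P3:1 / P4:4 / P6:7 / P5:8 / P1:10 / P2:12] → P3 (1)
P3 → [P4:5 / P5:7 / P6:8 / P1:9 / P2:13] → P4 (5)
P4 → [P1:8 / P6:9 / P5:12 / P2:14] → P1 (8)
P1 → [P5:6 / P6:17 / P2:22] → P5 (6)
P5 → [P6:15 / P2:16] → P6 (15)
P6 → [P2:11] → P2 (11)
Return P2→Depot: 12.
Total = 1 + 5 + 8 + 6 + 15 + 11 + 12 = 58.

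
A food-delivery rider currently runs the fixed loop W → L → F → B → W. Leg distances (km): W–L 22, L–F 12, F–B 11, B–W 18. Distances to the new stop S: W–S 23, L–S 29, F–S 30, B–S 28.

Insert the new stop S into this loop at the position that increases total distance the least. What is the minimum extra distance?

+30 km — insert S between W and L.

Insertion cost between consecutive stops i–j is d(i,S) + d(S,j) − d(i,j):
  between W and L: 23 + 29 − 22 = 30
  between L and F: 29 + 30 − 12 = 47
  between F and B: 30 + 28 − 11 = 47
  between B and W: 28 + 23 − 18 = 33
Cheapest insertion is between W and L, adding 30.
New total = 63 + 30 = 93.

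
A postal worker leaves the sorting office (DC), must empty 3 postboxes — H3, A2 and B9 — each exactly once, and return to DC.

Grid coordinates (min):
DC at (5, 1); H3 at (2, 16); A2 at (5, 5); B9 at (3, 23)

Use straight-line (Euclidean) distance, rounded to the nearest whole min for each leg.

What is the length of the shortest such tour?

With 3 stops there are 3!/2 = 3 distinct round trips (a route and its reverse cost the same).
DC→H3→A2→B9→DC: 15+11+18+22 = 66
DC→H3→B9→A2→DC: 15+7+18+4 = 44
DC→A2→H3→B9→DC: 4+11+7+22 = 44
The minimum is 44.
One optimal route: DC → H3 → B9 → A2 → DC (or its reverse).

Minimum total distance: 44 min.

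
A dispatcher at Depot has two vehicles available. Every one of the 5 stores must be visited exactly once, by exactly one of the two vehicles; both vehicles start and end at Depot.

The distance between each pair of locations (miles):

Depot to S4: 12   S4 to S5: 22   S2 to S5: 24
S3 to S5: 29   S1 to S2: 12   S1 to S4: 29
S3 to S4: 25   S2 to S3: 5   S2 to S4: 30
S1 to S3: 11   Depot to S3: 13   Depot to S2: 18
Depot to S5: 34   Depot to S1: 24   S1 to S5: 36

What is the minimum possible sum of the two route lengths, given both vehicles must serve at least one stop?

Minimum combined distance: 118 miles.

Check every non-empty split of the stops between the two vehicles; for each half take its own optimal tour:
  {S1} + {S2, S3, S4, S5}: 48 + 76 = 124
  {S2} + {S1, S3, S4, S5}: 36 + 94 = 130
  {S1, S2} + {S3, S4, S5}: 54 + 76 = 130
  {S3} + {S1, S2, S4, S5}: 26 + 94 = 120
  {S1, S3} + {S2, S4, S5}: 48 + 76 = 124
  {S2, S3} + {S1, S4, S5}: 36 + 94 = 130
  … (15 splits in total)
  {S4} + {S1, S2, S3, S5}: 24 + 94 = 118  ← best
Best: vehicle 1 Depot → S4 → Depot = 24; vehicle 2 Depot → S3 → S1 → S2 → S5 → Depot = 94; combined 118.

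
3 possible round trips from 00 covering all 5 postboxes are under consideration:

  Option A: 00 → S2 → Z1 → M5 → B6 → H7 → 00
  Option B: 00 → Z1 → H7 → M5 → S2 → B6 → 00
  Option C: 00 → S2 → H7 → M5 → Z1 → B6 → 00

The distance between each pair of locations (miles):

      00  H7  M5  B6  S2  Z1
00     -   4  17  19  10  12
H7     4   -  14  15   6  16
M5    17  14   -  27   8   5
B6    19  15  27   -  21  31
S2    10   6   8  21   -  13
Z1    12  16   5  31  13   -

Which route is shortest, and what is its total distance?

Shortest is Option A, total 74 miles.

Option A: 10 + 13 + 5 + 27 + 15 + 4 = 74
Option B: 12 + 16 + 14 + 8 + 21 + 19 = 90
Option C: 10 + 6 + 14 + 5 + 31 + 19 = 85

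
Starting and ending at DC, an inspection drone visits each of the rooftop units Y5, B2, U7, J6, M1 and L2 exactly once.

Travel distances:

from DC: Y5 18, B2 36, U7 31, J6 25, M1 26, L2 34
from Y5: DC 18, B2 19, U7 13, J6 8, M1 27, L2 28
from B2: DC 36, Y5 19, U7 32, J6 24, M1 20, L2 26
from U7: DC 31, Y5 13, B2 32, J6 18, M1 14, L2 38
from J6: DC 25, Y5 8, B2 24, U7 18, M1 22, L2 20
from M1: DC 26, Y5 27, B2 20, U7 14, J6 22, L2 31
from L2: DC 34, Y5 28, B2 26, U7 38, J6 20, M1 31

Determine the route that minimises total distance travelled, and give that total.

136 — the shortest possible round trip.

DC - Y5 - B2 - U7 - J6 - M1 - L2 - DC: 18+19+32+18+22+31+34 = 174
DC - Y5 - B2 - U7 - J6 - L2 - M1 - DC: 18+19+32+18+20+31+26 = 164
DC - Y5 - B2 - U7 - M1 - J6 - L2 - DC: 18+19+32+14+22+20+34 = 159
DC - Y5 - B2 - U7 - M1 - L2 - J6 - DC: 18+19+32+14+31+20+25 = 159
DC - Y5 - B2 - U7 - L2 - J6 - M1 - DC: 18+19+32+38+20+22+26 = 175
DC - Y5 - B2 - U7 - L2 - M1 - J6 - DC: 18+19+32+38+31+22+25 = 185
DC - Y5 - B2 - J6 - U7 - M1 - L2 - DC: 18+19+24+18+14+31+34 = 158
DC - Y5 - B2 - J6 - U7 - L2 - M1 - DC: 18+19+24+18+38+31+26 = 174
… (352 more)
DC - Y5 - U7 - M1 - B2 - L2 - J6 - DC: 18+13+14+20+26+20+25 = 136  ← best
The minimum is 136.
One optimal route: DC → Y5 → U7 → M1 → B2 → L2 → J6 → DC (or its reverse).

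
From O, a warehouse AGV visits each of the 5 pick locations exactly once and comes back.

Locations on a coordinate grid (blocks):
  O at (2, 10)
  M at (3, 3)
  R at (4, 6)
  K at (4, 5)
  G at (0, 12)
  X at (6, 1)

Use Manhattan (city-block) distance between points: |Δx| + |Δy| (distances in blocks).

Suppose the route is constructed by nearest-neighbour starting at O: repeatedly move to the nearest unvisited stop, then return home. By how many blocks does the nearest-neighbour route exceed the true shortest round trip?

2 blocks longer than the optimal tour.

O: G=4, R=6, K=7, M=8, X=13 ⇒ G
G: R=10, K=11, M=12, X=17 ⇒ R
R: K=1, M=4, X=7 ⇒ K
K: M=3, X=6 ⇒ M
M: X=5 ⇒ X
NN route O → G → R → K → M → X → O costs 36.
Optimal: O → M → X → K → R → G → O costs 34 (by enumerating all 60 distinct tours).
Excess = 36 − 34 = 2.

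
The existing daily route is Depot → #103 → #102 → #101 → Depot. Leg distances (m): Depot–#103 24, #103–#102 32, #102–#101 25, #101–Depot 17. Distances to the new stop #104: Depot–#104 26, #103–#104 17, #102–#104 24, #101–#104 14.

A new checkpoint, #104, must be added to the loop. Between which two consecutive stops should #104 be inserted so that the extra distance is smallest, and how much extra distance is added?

Insertion cost between consecutive stops i–j is d(i,#104) + d(#104,j) − d(i,j):
  between Depot and #103: 26 + 17 − 24 = 19
  between #103 and #102: 17 + 24 − 32 = 9
  between #102 and #101: 24 + 14 − 25 = 13
  between #101 and Depot: 14 + 26 − 17 = 23
Cheapest insertion is between #103 and #102, adding 9.
New total = 98 + 9 = 107.

+9 m — insert #104 between #103 and #102.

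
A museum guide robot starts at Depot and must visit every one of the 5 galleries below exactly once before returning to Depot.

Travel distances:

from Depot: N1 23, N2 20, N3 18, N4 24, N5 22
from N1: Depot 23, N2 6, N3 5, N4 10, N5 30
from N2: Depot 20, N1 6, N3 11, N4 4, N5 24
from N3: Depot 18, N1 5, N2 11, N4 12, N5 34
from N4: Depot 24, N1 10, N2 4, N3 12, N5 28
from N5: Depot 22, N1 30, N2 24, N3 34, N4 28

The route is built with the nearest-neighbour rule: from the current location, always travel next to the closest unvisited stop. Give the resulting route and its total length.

83 along Depot → N3 → N1 → N2 → N4 → N5 → Depot.

At Depot the remaining stops are N3 18, N2 20, N5 22, N1 23, N4 24; go to N3.
At N3 the remaining stops are N1 5, N2 11, N4 12, N5 34; go to N1.
At N1 the remaining stops are N2 6, N4 10, N5 30; go to N2.
At N2 the remaining stops are N4 4, N5 24; go to N4.
At N4 the remaining stops are N5 28; go to N5.
Return N5→Depot: 22.
Total = 18 + 5 + 6 + 4 + 28 + 22 = 83.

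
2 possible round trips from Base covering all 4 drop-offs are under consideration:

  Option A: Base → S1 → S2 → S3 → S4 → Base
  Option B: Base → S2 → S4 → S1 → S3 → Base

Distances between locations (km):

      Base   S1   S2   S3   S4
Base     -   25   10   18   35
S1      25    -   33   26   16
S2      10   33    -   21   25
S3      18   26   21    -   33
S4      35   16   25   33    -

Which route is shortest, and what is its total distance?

Option A: 25 + 33 + 21 + 33 + 35 = 147
Option B: 10 + 25 + 16 + 26 + 18 = 95

Shortest is Option B, total 95 km.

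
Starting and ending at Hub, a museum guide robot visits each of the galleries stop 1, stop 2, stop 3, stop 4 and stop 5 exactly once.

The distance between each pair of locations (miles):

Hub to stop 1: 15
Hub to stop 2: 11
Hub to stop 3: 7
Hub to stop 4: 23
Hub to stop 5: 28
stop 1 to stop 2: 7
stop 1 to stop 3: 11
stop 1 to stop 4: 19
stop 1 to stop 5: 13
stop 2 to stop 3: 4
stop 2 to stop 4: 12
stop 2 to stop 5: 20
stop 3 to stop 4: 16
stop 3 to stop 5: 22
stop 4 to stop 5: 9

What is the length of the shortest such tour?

There are 60 distinct closed tours to check (reversals are equivalent).
Hub → stop 1 → stop 2 → stop 3 → stop 4 → stop 5 → Hub: 15+7+4+16+9+28 = 79
Hub → stop 1 → stop 2 → stop 3 → stop 5 → stop 4 → Hub: 15+7+4+22+9+23 = 80
Hub → stop 1 → stop 2 → stop 4 → stop 3 → stop 5 → Hub: 15+7+12+16+22+28 = 100
Hub → stop 1 → stop 2 → stop 4 → stop 5 → stop 3 → Hub: 15+7+12+9+22+7 = 72
Hub → stop 1 → stop 2 → stop 5 → stop 3 → stop 4 → Hub: 15+7+20+22+16+23 = 103
Hub → stop 1 → stop 2 → stop 5 → stop 4 → stop 3 → Hub: 15+7+20+9+16+7 = 74
Hub → stop 1 → stop 3 → stop 2 → stop 4 → stop 5 → Hub: 15+11+4+12+9+28 = 79
Hub → stop 1 → stop 3 → stop 2 → stop 5 → stop 4 → Hub: 15+11+4+20+9+23 = 82
Hub → stop 1 → stop 3 → stop 4 → stop 2 → stop 5 → Hub: 15+11+16+12+20+28 = 102
Hub → stop 1 → stop 3 → stop 4 → stop 5 → stop 2 → Hub: 15+11+16+9+20+11 = 82
Hub → stop 1 → stop 3 → stop 5 → stop 2 → stop 4 → Hub: 15+11+22+20+12+23 = 103
Hub → stop 1 → stop 3 → stop 5 → stop 4 → stop 2 → Hub: 15+11+22+9+12+11 = 80
Hub → stop 1 → stop 4 → stop 2 → stop 3 → stop 5 → Hub: 15+19+12+4+22+28 = 100
Hub → stop 1 → stop 4 → stop 2 → stop 5 → stop 3 → Hub: 15+19+12+20+22+7 = 95
… (46 more)
Hub → stop 1 → stop 5 → stop 4 → stop 2 → stop 3 → Hub: 15+13+9+12+4+7 = 60  ← best
The minimum is 60.
One optimal route: Hub → stop 1 → stop 5 → stop 4 → stop 2 → stop 3 → Hub (or its reverse).

60 miles — the shortest possible round trip.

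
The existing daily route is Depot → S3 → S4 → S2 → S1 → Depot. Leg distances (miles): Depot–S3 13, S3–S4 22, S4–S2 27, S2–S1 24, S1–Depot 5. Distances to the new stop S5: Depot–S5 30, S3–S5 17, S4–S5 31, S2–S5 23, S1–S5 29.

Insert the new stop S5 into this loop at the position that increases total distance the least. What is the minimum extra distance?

+26 miles — insert S5 between S3 and S4.

Insertion cost between consecutive stops i–j is d(i,S5) + d(S5,j) − d(i,j):
  between Depot and S3: 30 + 17 − 13 = 34
  between S3 and S4: 17 + 31 − 22 = 26
  between S4 and S2: 31 + 23 − 27 = 27
  between S2 and S1: 23 + 29 − 24 = 28
  between S1 and Depot: 29 + 30 − 5 = 54
Cheapest insertion is between S3 and S4, adding 26.
New total = 91 + 26 = 117.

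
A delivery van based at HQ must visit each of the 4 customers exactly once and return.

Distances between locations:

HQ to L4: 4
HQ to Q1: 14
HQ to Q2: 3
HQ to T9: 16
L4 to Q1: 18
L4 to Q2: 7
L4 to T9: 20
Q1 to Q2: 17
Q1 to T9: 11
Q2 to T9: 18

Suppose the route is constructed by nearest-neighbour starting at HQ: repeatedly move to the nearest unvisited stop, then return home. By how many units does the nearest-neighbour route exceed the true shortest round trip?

From HQ: Q2=3, L4=4, Q1=14, T9=16 → choose Q2 (3).
From Q2: L4=7, Q1=17, T9=18 → choose L4 (7).
From L4: Q1=18, T9=20 → choose Q1 (18).
From Q1: T9=11 → choose T9 (11).
NN route HQ → Q2 → L4 → Q1 → T9 → HQ costs 55.
Optimal: HQ → L4 → Q1 → T9 → Q2 → HQ costs 54 (by enumerating all 12 distinct tours).
Excess = 55 − 54 = 1.

1 longer than the optimal tour.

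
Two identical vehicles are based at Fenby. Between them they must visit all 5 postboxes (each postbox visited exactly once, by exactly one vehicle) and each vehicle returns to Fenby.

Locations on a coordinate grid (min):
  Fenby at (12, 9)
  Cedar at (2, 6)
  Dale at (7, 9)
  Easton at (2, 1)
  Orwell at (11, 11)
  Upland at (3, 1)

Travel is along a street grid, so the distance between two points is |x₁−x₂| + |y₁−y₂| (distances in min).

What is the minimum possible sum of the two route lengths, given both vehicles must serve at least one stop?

Try each way of splitting the stops between the two vehicles (each non-empty) and, for each split, find the best tour for each vehicle:
  {Cedar} + {Dale, Easton, Orwell, Upland}: 26 + 40 = 66
  {Dale} + {Cedar, Easton, Orwell, Upland}: 10 + 40 = 50
  {Cedar, Dale} + {Easton, Orwell, Upland}: 26 + 40 = 66
  {Easton} + {Cedar, Dale, Orwell, Upland}: 36 + 40 = 76
  {Cedar, Easton} + {Dale, Orwell, Upland}: 36 + 38 = 74
  {Dale, Easton} + {Cedar, Orwell, Upland}: 36 + 40 = 76
  … (15 splits in total)
  {Orwell} + {Cedar, Dale, Easton, Upland}: 6 + 36 = 42  ← best
Best: vehicle 1 Fenby → Orwell → Fenby = 6; vehicle 2 Fenby → Cedar → Easton → Upland → Dale → Fenby = 36; combined 42.

42 min — the smallest possible combined total.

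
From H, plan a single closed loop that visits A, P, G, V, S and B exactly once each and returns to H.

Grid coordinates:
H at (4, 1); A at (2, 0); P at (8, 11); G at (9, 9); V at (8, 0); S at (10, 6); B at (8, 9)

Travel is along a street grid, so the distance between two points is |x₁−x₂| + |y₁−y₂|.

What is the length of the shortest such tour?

Shortest round trip = 38.

H-A-P-G-V-S-B-H: 3+17+3+10+8+5+12 = 58
H-A-P-G-V-B-S-H: 3+17+3+10+9+5+11 = 58
H-A-P-G-S-V-B-H: 3+17+3+4+8+9+12 = 56
H-A-P-G-S-B-V-H: 3+17+3+4+5+9+5 = 46
H-A-P-G-B-V-S-H: 3+17+3+1+9+8+11 = 52
H-A-P-G-B-S-V-H: 3+17+3+1+5+8+5 = 42
H-A-P-V-G-S-B-H: 3+17+11+10+4+5+12 = 62
H-A-P-V-G-B-S-H: 3+17+11+10+1+5+11 = 58
… (352 more)
H-A-V-P-B-G-S-H: 3+6+11+2+1+4+11 = 38  ← best
The minimum is 38.
One optimal route: H → A → V → P → B → G → S → H (or its reverse).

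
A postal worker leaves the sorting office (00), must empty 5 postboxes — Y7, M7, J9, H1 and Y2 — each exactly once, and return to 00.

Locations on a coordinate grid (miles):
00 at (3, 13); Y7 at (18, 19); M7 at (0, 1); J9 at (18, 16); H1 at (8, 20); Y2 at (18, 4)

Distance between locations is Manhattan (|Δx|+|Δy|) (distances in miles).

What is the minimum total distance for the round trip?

There are 60 distinct closed tours to check (reversals are equivalent).
00 - Y7 - M7 - J9 - H1 - Y2 - 00: 21+36+33+14+26+24 = 154
00 - Y7 - M7 - J9 - Y2 - H1 - 00: 21+36+33+12+26+12 = 140
00 - Y7 - M7 - H1 - J9 - Y2 - 00: 21+36+27+14+12+24 = 134
00 - Y7 - M7 - H1 - Y2 - J9 - 00: 21+36+27+26+12+18 = 140
00 - Y7 - M7 - Y2 - J9 - H1 - 00: 21+36+21+12+14+12 = 116
00 - Y7 - M7 - Y2 - H1 - J9 - 00: 21+36+21+26+14+18 = 136
00 - Y7 - J9 - M7 - H1 - Y2 - 00: 21+3+33+27+26+24 = 134
00 - Y7 - J9 - M7 - Y2 - H1 - 00: 21+3+33+21+26+12 = 116
00 - Y7 - J9 - H1 - M7 - Y2 - 00: 21+3+14+27+21+24 = 110
00 - Y7 - J9 - H1 - Y2 - M7 - 00: 21+3+14+26+21+15 = 100
00 - Y7 - J9 - Y2 - M7 - H1 - 00: 21+3+12+21+27+12 = 96
00 - Y7 - J9 - Y2 - H1 - M7 - 00: 21+3+12+26+27+15 = 104
00 - Y7 - H1 - M7 - J9 - Y2 - 00: 21+11+27+33+12+24 = 128
00 - Y7 - H1 - M7 - Y2 - J9 - 00: 21+11+27+21+12+18 = 110
… (46 more)
00 - M7 - Y2 - J9 - Y7 - H1 - 00: 15+21+12+3+11+12 = 74  ← best
The minimum is 74.
One optimal route: 00 → M7 → Y2 → J9 → Y7 → H1 → 00 (or its reverse).

Shortest round trip = 74 miles.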